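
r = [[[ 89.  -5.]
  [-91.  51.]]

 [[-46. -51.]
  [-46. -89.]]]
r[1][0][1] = -51.0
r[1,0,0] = -46.0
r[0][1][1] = 51.0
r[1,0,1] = -51.0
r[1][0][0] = -46.0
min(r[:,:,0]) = -91.0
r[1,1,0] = -46.0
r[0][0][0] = 89.0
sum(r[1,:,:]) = -232.0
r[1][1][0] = -46.0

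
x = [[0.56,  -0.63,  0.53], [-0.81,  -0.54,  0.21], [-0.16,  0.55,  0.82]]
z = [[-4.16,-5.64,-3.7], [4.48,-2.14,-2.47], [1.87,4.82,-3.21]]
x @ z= [[-4.16, 0.74, -2.22], [1.34, 6.74, 3.66], [4.66, 3.68, -3.4]]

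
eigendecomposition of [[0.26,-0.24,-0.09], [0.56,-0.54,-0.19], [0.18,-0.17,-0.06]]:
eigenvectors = [[0.38,0.71,0.50], [0.88,0.59,0.22], [0.27,0.39,0.84]]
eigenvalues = [-0.36, 0.01, 0.0]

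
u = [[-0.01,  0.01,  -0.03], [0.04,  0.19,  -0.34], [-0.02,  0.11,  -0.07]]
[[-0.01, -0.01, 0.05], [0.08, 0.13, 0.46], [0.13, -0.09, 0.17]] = u @ [[0.21,2.14,-0.89], [1.64,-0.74,0.68], [0.72,-0.53,-1.08]]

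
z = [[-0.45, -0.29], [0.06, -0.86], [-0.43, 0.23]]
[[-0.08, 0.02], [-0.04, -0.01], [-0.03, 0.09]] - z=[[0.37, 0.31], [-0.10, 0.85], [0.4, -0.14]]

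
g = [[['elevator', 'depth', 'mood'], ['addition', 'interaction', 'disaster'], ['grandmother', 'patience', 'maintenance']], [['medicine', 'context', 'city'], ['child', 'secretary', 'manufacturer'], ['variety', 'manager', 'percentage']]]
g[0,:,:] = [['elevator', 'depth', 'mood'], ['addition', 'interaction', 'disaster'], ['grandmother', 'patience', 'maintenance']]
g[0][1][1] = 'interaction'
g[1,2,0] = 'variety'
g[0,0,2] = 'mood'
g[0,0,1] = 'depth'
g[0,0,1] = 'depth'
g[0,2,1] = 'patience'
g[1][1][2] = 'manufacturer'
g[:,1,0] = ['addition', 'child']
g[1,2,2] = 'percentage'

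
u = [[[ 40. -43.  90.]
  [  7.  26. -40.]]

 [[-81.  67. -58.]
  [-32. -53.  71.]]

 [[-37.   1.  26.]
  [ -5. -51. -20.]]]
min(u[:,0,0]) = -81.0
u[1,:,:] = [[-81.0, 67.0, -58.0], [-32.0, -53.0, 71.0]]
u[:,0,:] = [[40.0, -43.0, 90.0], [-81.0, 67.0, -58.0], [-37.0, 1.0, 26.0]]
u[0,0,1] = -43.0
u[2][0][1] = 1.0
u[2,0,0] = -37.0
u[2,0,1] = 1.0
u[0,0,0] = 40.0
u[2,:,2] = [26.0, -20.0]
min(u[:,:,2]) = -58.0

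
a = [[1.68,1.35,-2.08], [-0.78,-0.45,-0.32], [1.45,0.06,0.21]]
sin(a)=[[3.42, 1.68, -1.95],[-0.80, -0.13, -1.06],[1.47, -0.53, 1.61]]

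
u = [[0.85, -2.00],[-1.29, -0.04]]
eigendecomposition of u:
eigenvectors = [[0.85, 0.69], [-0.52, 0.73]]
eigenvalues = [2.07, -1.26]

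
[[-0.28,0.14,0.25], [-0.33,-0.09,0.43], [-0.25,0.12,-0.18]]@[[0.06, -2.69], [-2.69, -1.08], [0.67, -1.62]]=[[-0.23, 0.2],[0.51, 0.29],[-0.46, 0.83]]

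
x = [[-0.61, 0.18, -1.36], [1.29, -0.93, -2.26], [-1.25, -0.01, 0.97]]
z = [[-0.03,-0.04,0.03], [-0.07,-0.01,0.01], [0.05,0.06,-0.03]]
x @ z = [[-0.06, -0.06, 0.02], [-0.09, -0.18, 0.1], [0.09, 0.11, -0.07]]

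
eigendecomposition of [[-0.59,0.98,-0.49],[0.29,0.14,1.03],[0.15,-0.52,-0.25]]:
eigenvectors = [[-0.87+0.00j, (-0.84+0j), (-0.84-0j)], [-0.41+0.00j, 0.01-0.34j, 0.01+0.34j], [0.29+0.00j, (0.4+0.17j), 0.40-0.17j]]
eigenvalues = [(0.03+0j), (-0.36+0.49j), (-0.36-0.49j)]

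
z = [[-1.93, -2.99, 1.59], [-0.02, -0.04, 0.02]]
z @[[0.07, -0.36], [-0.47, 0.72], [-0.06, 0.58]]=[[1.17, -0.54], [0.02, -0.01]]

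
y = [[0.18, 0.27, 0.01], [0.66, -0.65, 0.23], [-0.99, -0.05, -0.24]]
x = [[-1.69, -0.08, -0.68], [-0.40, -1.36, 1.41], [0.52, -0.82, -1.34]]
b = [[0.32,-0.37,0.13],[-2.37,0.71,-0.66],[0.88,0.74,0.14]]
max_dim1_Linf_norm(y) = 0.99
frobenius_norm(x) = 3.17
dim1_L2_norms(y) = [0.32, 0.95, 1.02]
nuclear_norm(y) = 1.92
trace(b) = 1.17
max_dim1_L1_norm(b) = 3.74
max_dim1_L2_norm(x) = 2.0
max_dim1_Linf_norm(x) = 1.69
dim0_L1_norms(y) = [1.83, 0.97, 0.48]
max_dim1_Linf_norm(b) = 2.37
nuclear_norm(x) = 5.44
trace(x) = -4.39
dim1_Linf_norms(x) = [1.69, 1.41, 1.34]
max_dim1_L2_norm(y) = 1.02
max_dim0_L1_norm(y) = 1.83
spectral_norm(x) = 2.14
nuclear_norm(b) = 3.67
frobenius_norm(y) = 1.43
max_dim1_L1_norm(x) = 3.17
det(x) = -5.75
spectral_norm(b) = 2.68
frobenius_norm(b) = 2.86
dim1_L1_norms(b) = [0.82, 3.74, 1.76]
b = x @ y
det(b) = -0.03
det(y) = 0.00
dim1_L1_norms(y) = [0.46, 1.54, 1.28]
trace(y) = -0.71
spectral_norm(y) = 1.29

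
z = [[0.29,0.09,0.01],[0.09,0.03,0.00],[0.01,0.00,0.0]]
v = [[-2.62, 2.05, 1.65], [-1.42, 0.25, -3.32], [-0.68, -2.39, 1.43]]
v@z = [[-0.56, -0.17, -0.03],[-0.42, -0.12, -0.01],[-0.40, -0.13, -0.01]]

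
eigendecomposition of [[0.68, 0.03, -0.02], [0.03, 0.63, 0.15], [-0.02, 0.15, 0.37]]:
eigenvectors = [[0.08, -0.83, 0.55], [-0.42, 0.47, 0.78], [0.91, 0.29, 0.31]]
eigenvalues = [0.3, 0.67, 0.71]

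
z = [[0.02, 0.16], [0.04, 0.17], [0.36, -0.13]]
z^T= [[0.02, 0.04, 0.36], [0.16, 0.17, -0.13]]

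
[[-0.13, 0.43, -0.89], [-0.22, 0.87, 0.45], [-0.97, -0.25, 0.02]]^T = [[-0.13, -0.22, -0.97], [0.43, 0.87, -0.25], [-0.89, 0.45, 0.02]]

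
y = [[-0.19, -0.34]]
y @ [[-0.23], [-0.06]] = [[0.06]]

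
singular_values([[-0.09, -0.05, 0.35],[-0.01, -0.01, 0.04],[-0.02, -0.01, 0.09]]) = [0.38, 0.01, 0.0]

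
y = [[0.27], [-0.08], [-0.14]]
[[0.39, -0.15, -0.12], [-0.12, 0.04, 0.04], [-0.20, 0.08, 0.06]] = y @ [[1.46, -0.56, -0.45]]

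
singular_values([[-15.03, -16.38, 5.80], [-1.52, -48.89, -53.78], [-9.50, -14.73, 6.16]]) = [73.34, 27.79, 2.62]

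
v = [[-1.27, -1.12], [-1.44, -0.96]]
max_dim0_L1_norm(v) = 2.71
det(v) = -0.39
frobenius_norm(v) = 2.42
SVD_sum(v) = [[-1.34,-1.03], [-1.37,-1.05]] + [[0.07,-0.09], [-0.07,0.09]]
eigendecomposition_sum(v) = [[-1.34, -1.05],[-1.35, -1.05]] + [[0.07, -0.07], [-0.09, 0.09]]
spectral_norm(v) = 2.42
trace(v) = -2.23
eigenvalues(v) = [-2.39, 0.16]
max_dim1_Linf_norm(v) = 1.44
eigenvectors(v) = [[-0.71,0.62],[-0.71,-0.79]]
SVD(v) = [[-0.7, -0.71], [-0.71, 0.7]] @ diag([2.415771936114219, 0.16292928737019255]) @ [[0.79, 0.61], [-0.61, 0.79]]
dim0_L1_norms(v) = [2.71, 2.08]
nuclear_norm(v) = 2.58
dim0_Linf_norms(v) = [1.44, 1.12]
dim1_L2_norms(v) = [1.69, 1.73]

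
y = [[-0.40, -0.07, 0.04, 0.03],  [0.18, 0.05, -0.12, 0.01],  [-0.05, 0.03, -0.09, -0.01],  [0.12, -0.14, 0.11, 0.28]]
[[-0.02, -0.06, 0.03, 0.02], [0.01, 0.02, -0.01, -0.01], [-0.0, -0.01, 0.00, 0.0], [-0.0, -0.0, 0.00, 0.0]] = y @[[0.06, 0.14, -0.07, -0.03], [-0.04, -0.01, -0.08, -0.13], [-0.01, -0.0, -0.02, -0.03], [-0.05, -0.08, 0.01, -0.03]]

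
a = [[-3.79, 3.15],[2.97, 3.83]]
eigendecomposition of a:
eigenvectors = [[-0.95,-0.34],[0.32,-0.94]]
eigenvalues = [-4.87, 4.91]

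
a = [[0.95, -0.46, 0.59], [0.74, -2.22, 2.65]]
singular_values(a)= [3.66, 0.75]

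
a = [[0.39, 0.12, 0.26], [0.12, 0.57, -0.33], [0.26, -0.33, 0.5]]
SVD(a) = [[-0.21, -0.78, -0.59], [0.67, -0.56, 0.50], [-0.71, -0.28, 0.64]] @ diag([0.8854339499225359, 0.5698990608309058, 0.004666989246558068]) @ [[-0.21,0.67,-0.71], [-0.78,-0.56,-0.28], [-0.59,0.5,0.64]]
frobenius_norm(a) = 1.05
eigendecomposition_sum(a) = [[0.0, -0.0, -0.00], [-0.00, 0.00, 0.0], [-0.00, 0.00, 0.0]] + [[0.35, 0.25, 0.13],  [0.25, 0.18, 0.09],  [0.13, 0.09, 0.05]] + [[0.04,-0.13,0.14], [-0.13,0.39,-0.42], [0.14,-0.42,0.45]]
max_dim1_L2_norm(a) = 0.67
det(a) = 0.00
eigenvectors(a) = [[-0.59,0.78,0.21],[0.50,0.56,-0.67],[0.64,0.28,0.71]]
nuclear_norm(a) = 1.46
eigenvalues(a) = [0.0, 0.57, 0.89]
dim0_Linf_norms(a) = [0.39, 0.57, 0.5]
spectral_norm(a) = 0.89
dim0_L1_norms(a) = [0.77, 1.02, 1.09]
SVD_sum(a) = [[0.04, -0.13, 0.14], [-0.13, 0.39, -0.42], [0.14, -0.42, 0.45]] + [[0.35, 0.25, 0.13], [0.25, 0.18, 0.09], [0.13, 0.09, 0.05]] + [[0.0, -0.00, -0.0], [-0.0, 0.00, 0.00], [-0.00, 0.00, 0.00]]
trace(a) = 1.46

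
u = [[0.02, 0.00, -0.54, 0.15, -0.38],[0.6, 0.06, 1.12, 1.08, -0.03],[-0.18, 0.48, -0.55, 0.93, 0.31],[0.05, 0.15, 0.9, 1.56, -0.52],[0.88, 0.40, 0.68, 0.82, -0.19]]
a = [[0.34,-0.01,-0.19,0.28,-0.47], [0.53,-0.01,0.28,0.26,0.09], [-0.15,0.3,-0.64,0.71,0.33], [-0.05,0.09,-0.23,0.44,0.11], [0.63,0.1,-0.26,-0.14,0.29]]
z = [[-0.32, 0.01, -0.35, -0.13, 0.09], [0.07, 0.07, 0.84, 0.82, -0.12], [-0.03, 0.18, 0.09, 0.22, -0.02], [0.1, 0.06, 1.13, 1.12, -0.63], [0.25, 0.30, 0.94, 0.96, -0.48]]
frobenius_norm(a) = 1.69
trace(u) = 0.90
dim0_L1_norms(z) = [0.77, 0.62, 3.35, 3.25, 1.34]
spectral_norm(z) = 2.57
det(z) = -0.00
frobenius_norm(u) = 3.23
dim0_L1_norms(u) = [1.73, 1.09, 3.79, 4.54, 1.43]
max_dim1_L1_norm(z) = 3.04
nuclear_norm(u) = 5.63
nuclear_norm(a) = 3.24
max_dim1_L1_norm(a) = 2.13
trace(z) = 0.48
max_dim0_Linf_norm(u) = 1.56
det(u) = 0.30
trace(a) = 0.42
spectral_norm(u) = 2.78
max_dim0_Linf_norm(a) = 0.71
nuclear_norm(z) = 3.48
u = a + z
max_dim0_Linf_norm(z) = 1.13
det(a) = -0.01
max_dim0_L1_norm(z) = 3.35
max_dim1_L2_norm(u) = 1.88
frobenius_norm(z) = 2.62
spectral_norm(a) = 1.19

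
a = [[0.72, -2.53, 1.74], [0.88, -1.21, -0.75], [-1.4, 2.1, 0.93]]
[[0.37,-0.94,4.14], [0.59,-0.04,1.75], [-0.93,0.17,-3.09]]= a @ [[0.42, -0.22, 0.9], [-0.11, 0.08, -1.07], [-0.12, -0.33, 0.45]]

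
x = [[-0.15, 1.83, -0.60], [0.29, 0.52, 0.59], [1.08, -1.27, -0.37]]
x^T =[[-0.15, 0.29, 1.08], [1.83, 0.52, -1.27], [-0.6, 0.59, -0.37]]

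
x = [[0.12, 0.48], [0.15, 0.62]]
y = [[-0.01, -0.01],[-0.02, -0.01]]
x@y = [[-0.01, -0.01], [-0.01, -0.01]]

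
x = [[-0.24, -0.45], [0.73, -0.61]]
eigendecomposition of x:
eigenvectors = [[(0.2+0.58j), 0.20-0.58j],[0.79+0.00j, (0.79-0j)]]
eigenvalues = [(-0.43+0.54j), (-0.43-0.54j)]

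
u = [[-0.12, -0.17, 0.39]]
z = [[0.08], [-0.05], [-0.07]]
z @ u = [[-0.01, -0.01, 0.03], [0.01, 0.01, -0.02], [0.01, 0.01, -0.03]]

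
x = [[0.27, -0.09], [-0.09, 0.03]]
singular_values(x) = [0.3, 0.0]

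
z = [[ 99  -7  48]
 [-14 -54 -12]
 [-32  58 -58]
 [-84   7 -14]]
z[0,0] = 99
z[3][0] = -84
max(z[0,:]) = 99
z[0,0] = 99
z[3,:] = [-84, 7, -14]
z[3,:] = [-84, 7, -14]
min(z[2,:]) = -58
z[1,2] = -12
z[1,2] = -12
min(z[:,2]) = -58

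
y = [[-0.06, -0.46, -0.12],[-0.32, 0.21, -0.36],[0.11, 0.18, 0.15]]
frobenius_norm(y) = 0.76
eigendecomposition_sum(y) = [[0.23, -0.27, 0.24], [-0.23, 0.27, -0.24], [-0.06, 0.07, -0.06]] + [[-0.29, -0.19, -0.36], [-0.09, -0.06, -0.12], [0.17, 0.11, 0.21]] + [[0.00, 0.0, 0.00], [0.0, 0.0, 0.0], [-0.00, -0.0, -0.0]]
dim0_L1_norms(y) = [0.49, 0.85, 0.63]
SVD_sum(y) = [[0.12, -0.25, 0.12],[-0.18, 0.37, -0.18],[-0.02, 0.04, -0.02]] + [[-0.18, -0.21, -0.24], [-0.14, -0.16, -0.18], [0.13, 0.14, 0.17]] + [[0.00, 0.00, -0.0], [0.00, 0.00, -0.00], [0.00, 0.00, -0.0]]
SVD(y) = [[0.57, 0.70, 0.44], [-0.82, 0.53, 0.22], [-0.08, -0.48, 0.87]] @ diag([0.5427799312126123, 0.5273423221606194, 0.00014673471790476307]) @ [[0.40, -0.83, 0.39], [-0.50, -0.56, -0.66], [0.76, 0.07, -0.64]]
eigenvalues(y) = [0.44, -0.14, -0.0]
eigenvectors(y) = [[-0.69,0.83,-0.77],[0.7,0.26,-0.07],[0.17,-0.49,0.64]]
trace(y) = 0.30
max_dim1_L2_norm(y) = 0.53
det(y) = 0.00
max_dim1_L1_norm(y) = 0.89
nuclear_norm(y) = 1.07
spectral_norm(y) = 0.54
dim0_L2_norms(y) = [0.34, 0.54, 0.41]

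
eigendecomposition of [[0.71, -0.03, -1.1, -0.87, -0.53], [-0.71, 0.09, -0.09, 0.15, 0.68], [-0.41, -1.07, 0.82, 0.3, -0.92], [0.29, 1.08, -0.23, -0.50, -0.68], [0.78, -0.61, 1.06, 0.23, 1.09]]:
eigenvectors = [[-0.24-0.18j, -0.24+0.18j, (0.35-0.17j), 0.35+0.17j, -0.74+0.00j], [(0.12-0.27j), 0.12+0.27j, -0.08+0.37j, -0.08-0.37j, 0.22+0.00j], [0.31-0.12j, (0.31+0.12j), -0.24-0.43j, (-0.24+0.43j), 0.57+0.00j], [-0.84+0.00j, -0.84-0.00j, (0.34-0.01j), 0.34+0.01j, (0.04+0j)], [(0.06+0.08j), 0.06-0.08j, -0.59+0.00j, (-0.59-0j), -0.28+0.00j]]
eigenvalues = [(-0.43+0.45j), (-0.43-0.45j), (0.83+1.39j), (0.83-1.39j), (1.42+0j)]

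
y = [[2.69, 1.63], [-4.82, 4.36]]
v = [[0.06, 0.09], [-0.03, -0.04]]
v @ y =[[-0.27,0.49], [0.11,-0.22]]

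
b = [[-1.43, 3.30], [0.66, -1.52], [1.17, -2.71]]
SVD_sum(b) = [[-1.43, 3.30], [0.66, -1.52], [1.17, -2.71]] + [[-0.0,-0.00], [0.0,0.00], [-0.00,-0.00]]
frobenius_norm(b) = 4.94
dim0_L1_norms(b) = [3.26, 7.53]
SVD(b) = [[-0.73, 0.39], [0.34, -0.51], [0.60, 0.76]] @ diag([4.939016760299308, 0.0036662627469100395]) @ [[0.4, -0.92], [-0.92, -0.40]]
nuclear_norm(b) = 4.94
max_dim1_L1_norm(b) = 4.73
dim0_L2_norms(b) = [1.96, 4.53]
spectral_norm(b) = 4.94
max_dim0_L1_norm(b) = 7.53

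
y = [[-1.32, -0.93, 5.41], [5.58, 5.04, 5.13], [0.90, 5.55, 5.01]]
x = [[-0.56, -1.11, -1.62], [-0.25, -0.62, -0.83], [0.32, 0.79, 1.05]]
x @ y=[[-6.91, -14.06, -16.84], [-3.88, -7.5, -8.69], [4.93, 9.51, 11.04]]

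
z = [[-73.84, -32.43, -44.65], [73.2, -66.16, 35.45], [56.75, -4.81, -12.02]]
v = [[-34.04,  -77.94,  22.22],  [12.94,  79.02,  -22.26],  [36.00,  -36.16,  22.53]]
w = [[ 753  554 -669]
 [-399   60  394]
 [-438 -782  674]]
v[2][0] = 36.0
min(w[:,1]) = -782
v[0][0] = -34.04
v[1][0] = 12.94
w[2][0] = -438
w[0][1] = 554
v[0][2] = 22.22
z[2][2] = -12.02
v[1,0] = 12.94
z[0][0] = -73.84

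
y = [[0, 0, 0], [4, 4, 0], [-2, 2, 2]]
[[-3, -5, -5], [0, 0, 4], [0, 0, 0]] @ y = [[-10, -30, -10], [-8, 8, 8], [0, 0, 0]]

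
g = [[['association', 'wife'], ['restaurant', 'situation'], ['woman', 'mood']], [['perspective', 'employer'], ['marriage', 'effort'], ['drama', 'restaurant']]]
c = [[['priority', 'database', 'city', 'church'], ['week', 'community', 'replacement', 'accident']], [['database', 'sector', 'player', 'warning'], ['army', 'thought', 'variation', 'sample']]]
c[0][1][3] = 'accident'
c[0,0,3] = 'church'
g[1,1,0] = 'marriage'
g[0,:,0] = ['association', 'restaurant', 'woman']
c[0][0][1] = 'database'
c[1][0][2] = 'player'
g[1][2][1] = 'restaurant'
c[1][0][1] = 'sector'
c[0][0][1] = 'database'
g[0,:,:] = [['association', 'wife'], ['restaurant', 'situation'], ['woman', 'mood']]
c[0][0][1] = 'database'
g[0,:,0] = ['association', 'restaurant', 'woman']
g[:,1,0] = ['restaurant', 'marriage']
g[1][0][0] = 'perspective'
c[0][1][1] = 'community'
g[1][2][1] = 'restaurant'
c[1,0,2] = 'player'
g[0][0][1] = 'wife'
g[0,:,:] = [['association', 'wife'], ['restaurant', 'situation'], ['woman', 'mood']]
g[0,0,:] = ['association', 'wife']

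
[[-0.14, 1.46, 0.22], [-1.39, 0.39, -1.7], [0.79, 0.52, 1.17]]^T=[[-0.14, -1.39, 0.79], [1.46, 0.39, 0.52], [0.22, -1.70, 1.17]]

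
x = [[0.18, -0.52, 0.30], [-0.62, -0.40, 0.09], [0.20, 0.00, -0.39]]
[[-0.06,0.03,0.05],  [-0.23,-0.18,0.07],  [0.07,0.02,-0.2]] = x@[[0.25, 0.26, -0.13],[0.17, 0.07, 0.12],[-0.04, 0.07, 0.44]]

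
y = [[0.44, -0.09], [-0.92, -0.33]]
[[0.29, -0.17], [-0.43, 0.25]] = y @ [[0.59, -0.35],[-0.35, 0.21]]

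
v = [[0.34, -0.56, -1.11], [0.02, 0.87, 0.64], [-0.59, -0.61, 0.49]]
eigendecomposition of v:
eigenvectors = [[0.81, -0.77, -0.69], [-0.34, 0.61, 0.71], [0.48, 0.16, -0.09]]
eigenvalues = [-0.08, 1.01, 0.77]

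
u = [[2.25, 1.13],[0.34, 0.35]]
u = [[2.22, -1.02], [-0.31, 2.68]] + [[0.03, 2.15], [0.65, -2.33]]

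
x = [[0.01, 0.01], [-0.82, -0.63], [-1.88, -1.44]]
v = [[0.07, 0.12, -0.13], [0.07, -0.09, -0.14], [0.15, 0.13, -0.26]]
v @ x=[[0.15, 0.11], [0.34, 0.26], [0.38, 0.29]]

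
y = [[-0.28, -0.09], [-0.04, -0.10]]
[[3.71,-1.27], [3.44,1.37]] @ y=[[-0.99,-0.21],[-1.02,-0.45]]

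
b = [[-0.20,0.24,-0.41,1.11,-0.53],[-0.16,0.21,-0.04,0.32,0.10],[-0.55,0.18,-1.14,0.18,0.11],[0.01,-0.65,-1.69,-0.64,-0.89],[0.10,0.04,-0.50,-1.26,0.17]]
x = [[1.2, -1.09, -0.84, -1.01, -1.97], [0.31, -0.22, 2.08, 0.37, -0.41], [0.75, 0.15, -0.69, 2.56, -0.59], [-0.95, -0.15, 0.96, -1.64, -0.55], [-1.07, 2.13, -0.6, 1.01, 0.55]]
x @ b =[[0.19, 0.49, 3.20, 3.96, -0.27], [-1.21, 0.15, -2.91, 0.93, -0.36], [0.17, -1.60, -3.56, -0.14, -2.84], [-0.39, 0.96, 2.35, 0.81, 1.96], [0.27, -0.55, -0.94, -1.95, -0.09]]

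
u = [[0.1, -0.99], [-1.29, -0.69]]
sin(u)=[[0.19, -0.74], [-0.96, -0.4]]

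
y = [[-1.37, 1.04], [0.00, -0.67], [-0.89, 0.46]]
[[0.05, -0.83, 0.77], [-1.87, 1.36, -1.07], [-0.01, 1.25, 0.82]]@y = [[-0.75, 0.96], [3.51, -3.35], [-0.72, -0.47]]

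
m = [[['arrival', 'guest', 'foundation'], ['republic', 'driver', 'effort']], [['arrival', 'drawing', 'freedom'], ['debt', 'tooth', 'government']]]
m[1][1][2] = 'government'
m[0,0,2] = 'foundation'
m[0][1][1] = 'driver'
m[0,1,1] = 'driver'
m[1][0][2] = 'freedom'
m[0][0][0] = 'arrival'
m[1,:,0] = ['arrival', 'debt']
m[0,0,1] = 'guest'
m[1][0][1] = 'drawing'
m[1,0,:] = ['arrival', 'drawing', 'freedom']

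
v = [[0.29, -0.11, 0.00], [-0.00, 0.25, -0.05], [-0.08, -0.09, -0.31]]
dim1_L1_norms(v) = [0.4, 0.3, 0.48]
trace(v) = 0.23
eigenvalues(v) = [(-0.32+0j), (0.27+0.02j), (0.27-0.02j)]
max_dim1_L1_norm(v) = 0.48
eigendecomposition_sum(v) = [[(-0+0j), -0.00-0.00j, (-0+0j)],[-0.00+0.00j, -0.01-0.00j, -0.03+0.00j],[-0.04+0.00j, (-0.06-0j), -0.31+0.00j]] + [[0.15-0.09j, -0.05+0.68j, -0.06j], [-0.04j, (0.13+0.11j), -0.01-0.01j], [(-0.02+0.02j), -0.02-0.11j, 0.01j]] + [[(0.15+0.09j), (-0.05-0.68j), 0.06j], [0.04j, (0.13-0.11j), (-0.01+0.01j)], [-0.02-0.02j, (-0.02+0.11j), 0.00-0.01j]]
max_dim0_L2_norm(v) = 0.31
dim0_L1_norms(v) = [0.37, 0.45, 0.36]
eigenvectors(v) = [[(0.02+0j), 0.96+0.00j, 0.96-0.00j], [0.09+0.00j, (0.13-0.19j), 0.13+0.19j], [1.00+0.00j, (-0.15+0.04j), (-0.15-0.04j)]]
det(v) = -0.02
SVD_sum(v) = [[0.16,-0.04,0.15], [-0.06,0.02,-0.06], [-0.18,0.05,-0.17]] + [[0.06, -0.14, -0.1],[-0.05, 0.12, 0.09],[0.07, -0.16, -0.12]] + [[0.07, 0.07, -0.05], [0.11, 0.11, -0.09], [0.03, 0.03, -0.02]]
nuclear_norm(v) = 0.89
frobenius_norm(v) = 0.52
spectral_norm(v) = 0.35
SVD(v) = [[0.66, 0.55, -0.51], [-0.24, -0.5, -0.83], [-0.72, 0.67, -0.20]] @ diag([0.34715949397579116, 0.3238290744495173, 0.21544144513914112]) @ [[0.71, -0.19, 0.67], [0.33, -0.76, -0.56], [-0.62, -0.62, 0.48]]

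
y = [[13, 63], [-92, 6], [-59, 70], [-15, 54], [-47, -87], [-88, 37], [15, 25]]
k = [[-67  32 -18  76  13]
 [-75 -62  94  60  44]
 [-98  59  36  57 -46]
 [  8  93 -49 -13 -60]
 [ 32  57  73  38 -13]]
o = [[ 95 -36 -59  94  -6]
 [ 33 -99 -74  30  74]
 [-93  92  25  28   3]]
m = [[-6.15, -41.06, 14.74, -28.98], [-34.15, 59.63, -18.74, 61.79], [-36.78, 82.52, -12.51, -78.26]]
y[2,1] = 70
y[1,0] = -92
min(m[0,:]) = -41.06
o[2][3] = 28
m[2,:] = [-36.78, 82.52, -12.51, -78.26]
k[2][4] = -46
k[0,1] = 32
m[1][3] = 61.79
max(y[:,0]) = 15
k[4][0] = 32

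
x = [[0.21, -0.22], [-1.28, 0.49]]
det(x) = -0.179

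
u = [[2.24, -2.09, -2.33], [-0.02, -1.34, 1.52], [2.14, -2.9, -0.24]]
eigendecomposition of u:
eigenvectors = [[(-0.67+0j),(-0.67-0j),0.74+0.00j], [(0.02+0.32j),0.02-0.32j,0.57+0.00j], [-0.51+0.44j,(-0.51-0.44j),0.34+0.00j]]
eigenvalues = [(0.56+2.52j), (0.56-2.52j), (-0.45+0j)]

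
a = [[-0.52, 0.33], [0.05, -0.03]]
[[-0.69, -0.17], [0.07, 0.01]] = a@ [[3.49, -1.03], [3.41, -2.14]]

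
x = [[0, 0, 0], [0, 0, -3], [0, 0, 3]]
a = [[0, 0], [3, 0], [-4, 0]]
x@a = [[0, 0], [12, 0], [-12, 0]]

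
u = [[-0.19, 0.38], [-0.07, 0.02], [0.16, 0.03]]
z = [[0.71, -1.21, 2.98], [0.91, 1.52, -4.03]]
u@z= [[0.21, 0.81, -2.1], [-0.03, 0.12, -0.29], [0.14, -0.15, 0.36]]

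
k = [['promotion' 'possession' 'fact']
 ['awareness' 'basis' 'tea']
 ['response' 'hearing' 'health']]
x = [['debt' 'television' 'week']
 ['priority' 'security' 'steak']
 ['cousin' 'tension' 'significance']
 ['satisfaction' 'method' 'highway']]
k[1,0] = 'awareness'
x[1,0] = 'priority'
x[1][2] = 'steak'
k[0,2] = 'fact'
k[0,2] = 'fact'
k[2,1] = 'hearing'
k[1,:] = ['awareness', 'basis', 'tea']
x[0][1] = 'television'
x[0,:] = ['debt', 'television', 'week']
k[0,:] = ['promotion', 'possession', 'fact']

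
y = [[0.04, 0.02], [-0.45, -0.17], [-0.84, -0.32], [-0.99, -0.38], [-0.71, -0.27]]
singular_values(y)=[1.66, 0.01]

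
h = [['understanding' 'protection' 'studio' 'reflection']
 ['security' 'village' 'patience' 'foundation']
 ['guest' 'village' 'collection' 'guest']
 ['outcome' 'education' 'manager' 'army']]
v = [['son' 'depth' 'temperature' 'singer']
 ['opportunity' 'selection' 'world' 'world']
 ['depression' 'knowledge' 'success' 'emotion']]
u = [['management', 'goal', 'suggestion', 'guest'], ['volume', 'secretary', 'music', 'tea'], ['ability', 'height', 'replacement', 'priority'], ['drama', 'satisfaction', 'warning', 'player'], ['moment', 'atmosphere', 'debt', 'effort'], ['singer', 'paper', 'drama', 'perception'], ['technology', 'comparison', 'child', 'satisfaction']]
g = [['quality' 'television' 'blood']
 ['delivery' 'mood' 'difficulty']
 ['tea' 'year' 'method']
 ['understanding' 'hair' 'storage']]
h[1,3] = 'foundation'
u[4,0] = 'moment'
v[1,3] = 'world'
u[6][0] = 'technology'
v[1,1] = 'selection'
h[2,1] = 'village'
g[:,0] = ['quality', 'delivery', 'tea', 'understanding']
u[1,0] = 'volume'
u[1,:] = ['volume', 'secretary', 'music', 'tea']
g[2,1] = 'year'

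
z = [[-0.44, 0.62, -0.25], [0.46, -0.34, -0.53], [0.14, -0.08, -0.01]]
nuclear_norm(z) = 1.60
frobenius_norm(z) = 1.13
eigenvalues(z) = [(-0.96+0j), (0.09+0.15j), (0.09-0.15j)]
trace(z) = -0.79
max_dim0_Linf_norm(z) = 0.62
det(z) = -0.03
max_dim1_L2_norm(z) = 0.8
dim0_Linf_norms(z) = [0.46, 0.62, 0.53]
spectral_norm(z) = 0.96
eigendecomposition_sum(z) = [[-0.47-0.00j, 0.49-0.00j, 0.15+0.00j], [(0.44+0j), -0.46+0.00j, (-0.14-0j)], [(0.11+0j), (-0.11+0j), -0.03-0.00j]] + [[0.02+0.04j, 0.07+0.01j, -0.20+0.13j], [(0.01+0.04j), (0.06+0.02j), (-0.2+0.1j)], [0.02+0.00j, 0.02-0.02j, (0.01+0.09j)]] + [[(0.02-0.04j), 0.07-0.01j, (-0.2-0.13j)], [(0.01-0.04j), (0.06-0.02j), -0.20-0.10j], [0.02-0.00j, (0.02+0.02j), 0.01-0.09j]]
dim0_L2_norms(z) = [0.65, 0.71, 0.59]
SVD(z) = [[-0.72,-0.68,0.12], [0.68,-0.73,-0.1], [0.16,0.01,0.99]] @ diag([0.9638133624810682, 0.5858169263505686, 0.05081664199954196]) @ [[0.67, -0.71, -0.19],[-0.06, -0.3, 0.95],[0.74, 0.63, 0.24]]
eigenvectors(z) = [[(0.72+0j), 0.71+0.00j, 0.71-0.00j], [(-0.67+0j), (0.65+0.07j), (0.65-0.07j)], [(-0.16+0j), 0.12-0.24j, 0.12+0.24j]]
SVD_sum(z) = [[-0.47, 0.49, 0.13],[0.44, -0.47, -0.12],[0.10, -0.11, -0.03]] + [[0.02,0.12,-0.38],[0.02,0.13,-0.41],[-0.0,-0.00,0.01]] + [[0.0, 0.00, 0.0], [-0.0, -0.00, -0.0], [0.04, 0.03, 0.01]]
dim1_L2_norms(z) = [0.8, 0.78, 0.16]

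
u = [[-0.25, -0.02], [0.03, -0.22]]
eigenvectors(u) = [[(0.39-0.5j), (0.39+0.5j)], [-0.77+0.00j, (-0.77-0j)]]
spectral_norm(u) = 0.25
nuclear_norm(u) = 0.47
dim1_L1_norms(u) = [0.27, 0.25]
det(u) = 0.06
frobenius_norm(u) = 0.33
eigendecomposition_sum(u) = [[-0.12-0.08j, -0.01-0.12j], [0.01+0.18j, (-0.11+0.1j)]] + [[-0.13+0.08j, -0.01+0.12j], [(0.02-0.18j), (-0.11-0.1j)]]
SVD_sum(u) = [[-0.24,0.03], [0.05,-0.01]] + [[-0.01, -0.05],[-0.02, -0.21]]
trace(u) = -0.47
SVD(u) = [[-0.98, 0.21], [0.21, 0.98]] @ diag([0.25213743426277135, 0.22051465766108758]) @ [[0.99,-0.11], [-0.11,-0.99]]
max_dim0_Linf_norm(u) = 0.25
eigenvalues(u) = [(-0.24+0.02j), (-0.24-0.02j)]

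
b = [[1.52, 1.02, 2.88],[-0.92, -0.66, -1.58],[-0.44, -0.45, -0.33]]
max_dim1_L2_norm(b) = 3.41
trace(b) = 0.53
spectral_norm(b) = 3.97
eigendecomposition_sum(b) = [[(0.8+0.41j), 0.59+0.98j, (1.41-1.54j)], [(-0.49-0.2j), -0.39-0.55j, -0.77+0.97j], [(-0.23-0.01j), (-0.24-0.16j), -0.16+0.51j]] + [[(0.8-0.41j), (0.59-0.98j), 1.41+1.54j], [-0.49+0.20j, -0.39+0.55j, (-0.77-0.97j)], [-0.23+0.01j, -0.24+0.16j, (-0.16-0.51j)]] + [[(-0.08-0j), (-0.15+0j), 0.06-0.00j],[(0.06+0j), (0.12-0j), -0.05+0.00j],[(0.02+0j), (0.04-0j), (-0.01+0j)]]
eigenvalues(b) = [(0.25+0.36j), (0.25-0.36j), (0.03+0j)]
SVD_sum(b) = [[1.56, 1.09, 2.83], [-0.89, -0.62, -1.61], [-0.28, -0.2, -0.51]] + [[-0.04, -0.07, 0.05],[-0.03, -0.04, 0.03],[-0.16, -0.25, 0.18]] + [[-0.00, 0.00, 0.0],[-0.0, 0.00, 0.00],[0.0, -0.00, -0.0]]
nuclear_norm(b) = 4.34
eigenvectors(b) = [[-0.84+0.00j, (-0.84-0j), 0.77+0.00j], [(0.5-0.04j), 0.50+0.04j, (-0.61+0j)], [(0.19-0.09j), (0.19+0.09j), -0.18+0.00j]]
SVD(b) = [[-0.86, -0.26, -0.44], [0.49, -0.16, -0.86], [0.16, -0.95, 0.27]] @ diag([3.974188675626996, 0.3666181554225685, 0.003936830286801441]) @ [[-0.46, -0.32, -0.83], [0.45, 0.72, -0.53], [0.77, -0.61, -0.19]]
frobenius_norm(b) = 3.99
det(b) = 0.01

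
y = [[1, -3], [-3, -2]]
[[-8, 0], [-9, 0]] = y @ [[1, 0], [3, 0]]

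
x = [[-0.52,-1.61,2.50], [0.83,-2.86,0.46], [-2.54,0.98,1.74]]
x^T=[[-0.52,  0.83,  -2.54], [-1.61,  -2.86,  0.98], [2.50,  0.46,  1.74]]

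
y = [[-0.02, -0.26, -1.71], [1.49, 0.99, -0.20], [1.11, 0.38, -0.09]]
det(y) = 0.934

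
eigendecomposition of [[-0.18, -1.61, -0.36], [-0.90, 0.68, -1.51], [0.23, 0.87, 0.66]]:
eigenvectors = [[0.90+0.00j, 0.75+0.00j, 0.75-0.00j],  [(0.23+0j), -0.34-0.25j, -0.34+0.25j],  [-0.37+0.00j, -0.49+0.13j, (-0.49-0.13j)]]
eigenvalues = [(-0.44+0j), (0.8+0.47j), (0.8-0.47j)]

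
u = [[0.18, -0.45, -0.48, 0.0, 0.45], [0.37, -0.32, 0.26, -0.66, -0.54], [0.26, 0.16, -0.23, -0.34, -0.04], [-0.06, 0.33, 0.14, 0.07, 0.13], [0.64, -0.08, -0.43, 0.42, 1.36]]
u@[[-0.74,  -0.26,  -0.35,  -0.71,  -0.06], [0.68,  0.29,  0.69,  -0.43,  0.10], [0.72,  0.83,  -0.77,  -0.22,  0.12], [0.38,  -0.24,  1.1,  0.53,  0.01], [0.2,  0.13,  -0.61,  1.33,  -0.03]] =[[-0.69, -0.52, -0.28, 0.77, -0.13],[-0.66, 0.12, -0.95, -1.25, -0.01],[-0.39, -0.14, -0.15, -0.44, -0.03],[0.42, 0.23, 0.14, 0.08, 0.05],[-0.41, -0.47, -0.32, 1.71, -0.13]]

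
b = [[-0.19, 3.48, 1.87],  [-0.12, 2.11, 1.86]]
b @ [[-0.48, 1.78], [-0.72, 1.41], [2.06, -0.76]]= [[1.44, 3.15], [2.37, 1.35]]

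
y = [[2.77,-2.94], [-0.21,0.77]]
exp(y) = [[18.88, -22.3], [-1.59, 3.71]]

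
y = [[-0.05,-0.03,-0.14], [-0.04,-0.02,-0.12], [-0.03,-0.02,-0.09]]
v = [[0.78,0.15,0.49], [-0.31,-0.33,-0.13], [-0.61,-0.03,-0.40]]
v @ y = [[-0.06,-0.04,-0.17], [0.03,0.02,0.09], [0.04,0.03,0.12]]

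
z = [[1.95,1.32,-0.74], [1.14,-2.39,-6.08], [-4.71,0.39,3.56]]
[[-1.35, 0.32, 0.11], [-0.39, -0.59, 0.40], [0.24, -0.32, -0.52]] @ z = [[-2.79, -2.5, -0.56], [-3.32, 1.05, 5.30], [2.55, 0.88, -0.08]]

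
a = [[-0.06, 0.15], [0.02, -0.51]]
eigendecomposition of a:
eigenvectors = [[1.00,-0.31],[0.04,0.95]]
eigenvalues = [-0.05, -0.52]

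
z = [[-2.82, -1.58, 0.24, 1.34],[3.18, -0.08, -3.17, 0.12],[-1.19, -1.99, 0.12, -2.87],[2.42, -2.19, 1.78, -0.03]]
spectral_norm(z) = 5.36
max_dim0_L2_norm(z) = 5.03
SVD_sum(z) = [[-2.5,  -0.5,  1.21,  -0.12],[3.69,  0.74,  -1.78,  0.18],[-1.40,  -0.28,  0.67,  -0.07],[0.88,  0.18,  -0.42,  0.04]] + [[-0.16, 0.32, -0.18, 0.22], [-0.04, 0.08, -0.05, 0.06], [0.85, -1.69, 0.94, -1.20], [1.07, -2.14, 1.19, -1.52]] + [[0.06, 0.01, 0.13, 0.13], [-0.33, -0.05, -0.79, -0.78], [-0.65, -0.09, -1.55, -1.54], [0.51, 0.07, 1.21, 1.21]] + [[-0.22, -1.4, -0.92, 1.1], [-0.13, -0.85, -0.56, 0.67], [0.01, 0.08, 0.05, -0.06], [-0.05, -0.30, -0.2, 0.24]]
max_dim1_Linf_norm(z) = 3.18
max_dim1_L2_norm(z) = 4.49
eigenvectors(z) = [[(-0.27-0j), -0.27+0.00j, (-0.1+0.39j), -0.10-0.39j],[(0.25+0.45j), (0.25-0.45j), (0.62+0j), (0.62-0j)],[0.00-0.52j, 0.00+0.52j, (0.53+0.13j), (0.53-0.13j)],[(-0.62+0j), -0.62-0.00j, 0.30-0.25j, (0.3+0.25j)]]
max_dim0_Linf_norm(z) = 3.18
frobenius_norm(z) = 7.74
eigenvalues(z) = [(1.85+3.09j), (1.85-3.09j), (-3.26+1.28j), (-3.26-1.28j)]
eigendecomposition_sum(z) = [[-0.00+0.45j, (-0.45+0.13j), 0.40-0.35j, (0.21+0.52j)], [0.76-0.42j, (0.64+0.64j), (-0.99-0.35j), 0.68-0.85j], [-0.88+0.00j, (-0.26-0.88j), (0.7+0.79j), (-1.02+0.42j)], [0.01+1.05j, -1.05+0.31j, (0.94-0.85j), (0.51+1.22j)]] + [[(-0-0.45j), (-0.45-0.13j), 0.40+0.35j, (0.21-0.52j)], [0.76+0.42j, (0.64-0.64j), -0.99+0.35j, (0.68+0.85j)], [(-0.88-0j), (-0.26+0.88j), (0.7-0.79j), (-1.02-0.42j)], [(0.01-1.05j), (-1.05-0.31j), 0.94+0.85j, 0.51-1.22j]] + [[-1.41+0.19j,(-0.34-0.54j),-0.28-0.47j,0.46-0.30j], [(0.83+2.03j),-0.68+0.72j,-0.60+0.61j,-0.62-0.58j], [0.29+1.92j,-0.74+0.48j,(-0.64+0.4j),-0.41-0.63j], [1.20+0.65j,(-0.04+0.61j),(-0.05+0.53j),(-0.53-0.03j)]] + [[(-1.41-0.19j), (-0.34+0.54j), (-0.28+0.47j), 0.46+0.30j], [0.83-2.03j, -0.68-0.72j, (-0.6-0.61j), (-0.62+0.58j)], [0.29-1.92j, (-0.74-0.48j), -0.64-0.40j, (-0.41+0.63j)], [1.20-0.65j, (-0.04-0.61j), (-0.05-0.53j), -0.53+0.03j]]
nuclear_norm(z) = 14.85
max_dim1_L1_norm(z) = 6.55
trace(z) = -2.81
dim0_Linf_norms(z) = [3.18, 2.19, 3.17, 2.87]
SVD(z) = [[-0.53, -0.12, 0.06, 0.84], [0.78, -0.03, -0.37, 0.51], [-0.29, 0.62, -0.73, -0.05], [0.19, 0.78, 0.57, 0.18]] @ diag([5.3636257562950815, 3.947695085360977, 3.1287930661644876, 2.406507055577819]) @ [[0.89, 0.18, -0.43, 0.04], [0.35, -0.7, 0.39, -0.49], [0.29, 0.04, 0.68, 0.68], [-0.11, -0.69, -0.46, 0.55]]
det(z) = 159.43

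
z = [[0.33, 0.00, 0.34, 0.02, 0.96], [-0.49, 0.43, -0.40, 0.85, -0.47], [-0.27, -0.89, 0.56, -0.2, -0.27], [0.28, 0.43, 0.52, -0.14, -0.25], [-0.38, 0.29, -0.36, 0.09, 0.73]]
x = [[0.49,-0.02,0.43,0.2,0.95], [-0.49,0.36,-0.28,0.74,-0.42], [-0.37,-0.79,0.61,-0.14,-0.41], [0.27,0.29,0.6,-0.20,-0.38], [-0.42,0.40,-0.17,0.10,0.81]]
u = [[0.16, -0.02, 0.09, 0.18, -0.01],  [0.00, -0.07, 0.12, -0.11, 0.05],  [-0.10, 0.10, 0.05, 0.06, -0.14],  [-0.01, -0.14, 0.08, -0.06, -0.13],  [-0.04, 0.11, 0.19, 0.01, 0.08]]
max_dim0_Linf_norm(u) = 0.19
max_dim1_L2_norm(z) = 1.24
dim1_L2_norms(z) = [1.07, 1.24, 1.14, 0.78, 0.95]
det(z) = -0.38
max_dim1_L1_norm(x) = 2.32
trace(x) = 2.07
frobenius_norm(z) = 2.34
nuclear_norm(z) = 4.73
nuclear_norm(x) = 4.93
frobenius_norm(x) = 2.37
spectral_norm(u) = 0.27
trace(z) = 1.91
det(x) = -0.63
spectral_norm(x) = 1.52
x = z + u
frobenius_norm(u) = 0.50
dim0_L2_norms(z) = [0.8, 1.12, 0.99, 0.89, 1.35]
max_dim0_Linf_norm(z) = 0.96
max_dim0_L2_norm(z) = 1.35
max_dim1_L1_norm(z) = 2.64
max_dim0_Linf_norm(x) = 0.95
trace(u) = 0.16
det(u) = -0.00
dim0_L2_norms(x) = [0.93, 1.0, 1.01, 0.81, 1.43]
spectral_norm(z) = 1.50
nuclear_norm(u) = 1.00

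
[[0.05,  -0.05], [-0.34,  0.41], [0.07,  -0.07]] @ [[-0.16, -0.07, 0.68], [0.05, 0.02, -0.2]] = [[-0.01, -0.00, 0.04], [0.07, 0.03, -0.31], [-0.01, -0.01, 0.06]]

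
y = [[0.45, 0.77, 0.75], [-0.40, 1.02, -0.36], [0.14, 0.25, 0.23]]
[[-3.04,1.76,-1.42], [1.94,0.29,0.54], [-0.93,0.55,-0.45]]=y @ [[-1.03, -0.91, -2.80], [0.21, 0.70, -0.47], [-3.65, 2.18, 0.27]]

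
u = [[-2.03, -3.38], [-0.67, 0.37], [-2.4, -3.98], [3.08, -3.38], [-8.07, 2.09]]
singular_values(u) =[9.37, 6.36]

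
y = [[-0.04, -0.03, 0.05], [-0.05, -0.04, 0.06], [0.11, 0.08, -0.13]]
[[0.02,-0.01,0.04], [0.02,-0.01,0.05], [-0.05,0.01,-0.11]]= y@[[-0.15, -0.49, -0.4], [0.38, 0.26, -0.45], [0.5, -0.35, 0.23]]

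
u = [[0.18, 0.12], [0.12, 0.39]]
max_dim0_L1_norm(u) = 0.51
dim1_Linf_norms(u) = [0.18, 0.39]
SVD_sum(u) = [[0.08, 0.17],[0.17, 0.37]] + [[0.1,-0.05], [-0.05,0.02]]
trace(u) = 0.57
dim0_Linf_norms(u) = [0.18, 0.39]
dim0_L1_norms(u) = [0.3, 0.51]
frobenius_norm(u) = 0.46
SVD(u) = [[0.41, 0.91], [0.91, -0.41]] @ diag([0.4444521871910197, 0.12554781280898025]) @ [[0.41, 0.91], [0.91, -0.41]]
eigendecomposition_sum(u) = [[0.10, -0.05], [-0.05, 0.02]] + [[0.08, 0.17], [0.17, 0.37]]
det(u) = 0.06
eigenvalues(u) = [0.13, 0.44]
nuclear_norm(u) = 0.57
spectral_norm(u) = 0.44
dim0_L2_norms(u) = [0.22, 0.41]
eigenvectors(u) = [[-0.91,-0.41], [0.41,-0.91]]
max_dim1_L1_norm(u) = 0.51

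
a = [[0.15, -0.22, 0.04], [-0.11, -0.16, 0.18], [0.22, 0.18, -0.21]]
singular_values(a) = [0.45, 0.26, 0.02]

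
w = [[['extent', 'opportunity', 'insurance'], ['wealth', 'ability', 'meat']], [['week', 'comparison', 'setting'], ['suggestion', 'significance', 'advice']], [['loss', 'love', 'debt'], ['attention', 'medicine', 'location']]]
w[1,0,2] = 'setting'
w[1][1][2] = 'advice'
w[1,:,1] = ['comparison', 'significance']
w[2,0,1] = 'love'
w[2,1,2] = 'location'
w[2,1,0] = 'attention'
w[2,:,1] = ['love', 'medicine']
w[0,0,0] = 'extent'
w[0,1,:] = ['wealth', 'ability', 'meat']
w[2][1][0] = 'attention'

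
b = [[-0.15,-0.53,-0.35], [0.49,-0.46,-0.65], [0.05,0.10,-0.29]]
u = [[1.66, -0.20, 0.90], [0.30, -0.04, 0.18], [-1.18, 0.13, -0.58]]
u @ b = [[-0.3, -0.7, -0.71], [-0.06, -0.12, -0.13], [0.21, 0.51, 0.5]]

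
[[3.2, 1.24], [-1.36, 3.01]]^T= [[3.20, -1.36], [1.24, 3.01]]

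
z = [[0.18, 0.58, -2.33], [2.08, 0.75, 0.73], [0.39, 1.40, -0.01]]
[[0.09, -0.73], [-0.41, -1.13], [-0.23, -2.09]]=z @ [[-0.12, 0.02], [-0.13, -1.50], [-0.08, -0.06]]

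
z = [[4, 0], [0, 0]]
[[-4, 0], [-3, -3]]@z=[[-16, 0], [-12, 0]]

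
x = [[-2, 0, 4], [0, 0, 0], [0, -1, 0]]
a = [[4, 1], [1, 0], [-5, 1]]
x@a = [[-28, 2], [0, 0], [-1, 0]]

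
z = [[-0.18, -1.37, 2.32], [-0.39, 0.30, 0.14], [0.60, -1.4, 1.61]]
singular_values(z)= [3.43, 0.82, 0.09]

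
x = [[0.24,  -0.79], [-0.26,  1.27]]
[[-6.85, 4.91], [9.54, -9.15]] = x @[[-11.74, -9.98],[5.11, -9.25]]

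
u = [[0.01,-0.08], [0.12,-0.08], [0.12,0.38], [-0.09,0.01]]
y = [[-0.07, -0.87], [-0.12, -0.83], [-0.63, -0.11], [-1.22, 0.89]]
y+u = [[-0.06, -0.95], [0.00, -0.91], [-0.51, 0.27], [-1.31, 0.9]]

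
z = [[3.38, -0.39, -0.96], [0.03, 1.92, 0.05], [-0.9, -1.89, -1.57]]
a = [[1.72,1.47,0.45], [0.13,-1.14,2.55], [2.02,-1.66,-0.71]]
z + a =[[5.10,1.08,-0.51], [0.16,0.78,2.60], [1.12,-3.55,-2.28]]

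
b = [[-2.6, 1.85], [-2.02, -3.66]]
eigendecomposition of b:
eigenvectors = [[(-0.19-0.66j), -0.19+0.66j],[(0.72+0j), (0.72-0j)]]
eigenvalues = [(-3.13+1.86j), (-3.13-1.86j)]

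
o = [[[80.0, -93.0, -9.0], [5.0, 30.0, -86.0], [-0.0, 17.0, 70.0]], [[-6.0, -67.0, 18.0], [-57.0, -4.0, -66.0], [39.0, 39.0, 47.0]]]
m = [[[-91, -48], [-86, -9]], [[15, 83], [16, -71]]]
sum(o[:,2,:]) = 212.0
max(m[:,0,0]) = 15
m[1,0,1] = 83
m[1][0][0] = 15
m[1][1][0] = 16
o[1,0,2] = 18.0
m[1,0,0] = 15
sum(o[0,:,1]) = -46.0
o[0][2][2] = 70.0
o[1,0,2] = 18.0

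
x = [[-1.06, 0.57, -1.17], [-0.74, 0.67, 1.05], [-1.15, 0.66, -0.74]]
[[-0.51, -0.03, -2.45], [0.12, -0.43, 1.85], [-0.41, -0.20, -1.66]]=x@[[-0.05, 1.23, 0.38], [-0.36, 1.37, 0.25], [0.31, -0.42, 1.87]]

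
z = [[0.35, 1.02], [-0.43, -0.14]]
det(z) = 0.39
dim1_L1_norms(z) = [1.37, 0.57]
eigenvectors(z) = [[(0.84+0j), 0.84-0.00j], [(-0.2+0.51j), (-0.2-0.51j)]]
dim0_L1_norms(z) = [0.78, 1.16]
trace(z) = 0.21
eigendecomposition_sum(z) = [[0.17+0.29j, (0.51-0.09j)],  [(-0.21+0.04j), (-0.07+0.33j)]] + [[(0.17-0.29j), 0.51+0.09j], [(-0.22-0.04j), -0.07-0.33j]]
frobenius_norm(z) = 1.17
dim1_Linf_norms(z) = [1.02, 0.43]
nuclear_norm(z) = 1.47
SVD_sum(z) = [[0.44, 0.98], [-0.12, -0.28]] + [[-0.09, 0.04], [-0.31, 0.14]]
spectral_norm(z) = 1.12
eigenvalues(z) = [(0.1+0.62j), (0.1-0.62j)]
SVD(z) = [[0.96, -0.27],[-0.27, -0.96]] @ diag([1.1160349801552776, 0.3490930006027173]) @ [[0.41, 0.91], [0.91, -0.41]]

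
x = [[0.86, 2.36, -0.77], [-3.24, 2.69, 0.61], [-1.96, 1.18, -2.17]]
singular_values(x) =[4.91, 2.51, 2.12]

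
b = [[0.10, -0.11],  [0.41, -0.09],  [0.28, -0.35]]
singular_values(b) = [0.6, 0.21]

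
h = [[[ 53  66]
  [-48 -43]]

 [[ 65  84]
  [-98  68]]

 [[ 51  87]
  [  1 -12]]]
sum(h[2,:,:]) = 127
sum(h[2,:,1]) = 75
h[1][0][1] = 84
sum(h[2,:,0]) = 52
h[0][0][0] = 53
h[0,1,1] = -43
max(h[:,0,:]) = 87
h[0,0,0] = 53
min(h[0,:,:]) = -48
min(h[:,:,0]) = -98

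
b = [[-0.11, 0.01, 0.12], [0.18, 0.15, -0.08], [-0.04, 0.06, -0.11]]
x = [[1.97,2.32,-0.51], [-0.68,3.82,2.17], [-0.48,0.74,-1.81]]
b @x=[[-0.28, -0.13, -0.14],[0.29, 0.93, 0.38],[-0.07, 0.05, 0.35]]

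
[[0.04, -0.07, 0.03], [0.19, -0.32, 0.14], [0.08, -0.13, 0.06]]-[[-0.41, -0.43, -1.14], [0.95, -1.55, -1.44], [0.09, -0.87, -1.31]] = [[0.45, 0.36, 1.17], [-0.76, 1.23, 1.58], [-0.01, 0.74, 1.37]]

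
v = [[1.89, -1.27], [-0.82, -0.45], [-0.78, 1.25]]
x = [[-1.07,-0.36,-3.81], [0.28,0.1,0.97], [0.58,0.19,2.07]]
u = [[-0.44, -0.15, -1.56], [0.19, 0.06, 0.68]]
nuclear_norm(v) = 3.70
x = v @ u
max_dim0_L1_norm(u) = 2.24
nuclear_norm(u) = 1.78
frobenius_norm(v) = 2.87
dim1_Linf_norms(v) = [1.89, 0.82, 1.25]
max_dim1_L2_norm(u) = 1.63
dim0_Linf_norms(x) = [1.07, 0.36, 3.81]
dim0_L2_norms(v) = [2.2, 1.84]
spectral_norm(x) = 4.63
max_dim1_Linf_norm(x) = 3.81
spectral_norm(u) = 1.78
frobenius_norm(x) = 4.63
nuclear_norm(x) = 4.65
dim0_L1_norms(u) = [0.63, 0.21, 2.24]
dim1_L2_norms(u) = [1.63, 0.71]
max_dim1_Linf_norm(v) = 1.89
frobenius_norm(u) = 1.78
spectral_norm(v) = 2.69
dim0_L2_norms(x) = [1.25, 0.42, 4.44]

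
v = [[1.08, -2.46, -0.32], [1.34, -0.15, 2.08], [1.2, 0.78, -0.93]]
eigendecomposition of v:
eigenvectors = [[(0.74+0j), (0.74-0j), -0.36+0.00j], [(-0-0.58j), -0.00+0.58j, (-0.56+0j)], [0.10-0.33j, (0.1+0.33j), (0.75+0j)]]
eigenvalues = [(1.04+2.07j), (1.04-2.07j), (-2.08+0j)]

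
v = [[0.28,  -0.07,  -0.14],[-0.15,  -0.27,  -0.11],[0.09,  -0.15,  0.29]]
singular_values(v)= [0.34, 0.34, 0.31]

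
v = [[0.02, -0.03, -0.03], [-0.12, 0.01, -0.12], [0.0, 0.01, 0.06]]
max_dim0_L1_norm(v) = 0.21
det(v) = -0.00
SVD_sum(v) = [[-0.01, 0.00, -0.01], [-0.11, 0.01, -0.13], [0.03, -0.00, 0.03]] + [[0.03, -0.02, -0.03], [-0.01, 0.01, 0.01], [-0.03, 0.02, 0.02]] + [[-0.00, -0.01, 0.0],[-0.0, -0.00, 0.00],[-0.0, -0.01, 0.00]]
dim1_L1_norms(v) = [0.08, 0.25, 0.07]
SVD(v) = [[0.05, -0.73, 0.68],  [0.97, 0.21, 0.16],  [-0.26, 0.65, 0.72]] @ diag([0.17558978901230982, 0.061569548309188635, 0.01331978662047599]) @ [[-0.65, 0.03, -0.76], [-0.65, 0.5, 0.58], [-0.39, -0.87, 0.3]]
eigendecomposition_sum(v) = [[(-0.02-0j),(-0.01+0j),-0.02+0.00j], [(-0.04-0j),-0.02+0.00j,-0.04+0.00j], [0.00+0.00j,0.00-0.00j,0.00-0.00j]] + [[(0.02-0.04j), -0.01+0.01j, (-0.01-0.06j)], [-0.04+0.01j, 0.01+0.00j, (-0.04+0.04j)], [(-0+0.04j), -0.01j, (0.03+0.05j)]] + [[(0.02+0.04j), -0.01-0.01j, (-0.01+0.06j)], [-0.04-0.01j, 0.01-0.00j, -0.04-0.04j], [(-0-0.04j), 0.01j, 0.03-0.05j]]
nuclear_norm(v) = 0.25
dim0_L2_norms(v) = [0.12, 0.03, 0.14]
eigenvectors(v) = [[(-0.43+0j), (0.6+0j), 0.60-0.00j],[-0.90+0.00j, -0.39-0.45j, -0.39+0.45j],[0.09+0.00j, (-0.48+0.23j), (-0.48-0.23j)]]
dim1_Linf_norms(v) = [0.03, 0.12, 0.06]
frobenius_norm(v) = 0.19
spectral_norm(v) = 0.18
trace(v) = 0.09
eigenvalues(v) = [(-0.04+0j), (0.06+0.01j), (0.06-0.01j)]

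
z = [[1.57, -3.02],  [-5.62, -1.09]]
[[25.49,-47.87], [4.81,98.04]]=z @ [[0.71, -18.64], [-8.07, 6.16]]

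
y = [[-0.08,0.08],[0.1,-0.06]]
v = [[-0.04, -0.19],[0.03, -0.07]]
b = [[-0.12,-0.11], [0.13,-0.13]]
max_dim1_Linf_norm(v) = 0.19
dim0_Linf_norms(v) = [0.04, 0.19]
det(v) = 0.01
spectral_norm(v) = 0.20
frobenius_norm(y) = 0.16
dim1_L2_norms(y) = [0.11, 0.12]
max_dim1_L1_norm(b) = 0.26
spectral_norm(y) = 0.16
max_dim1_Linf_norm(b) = 0.13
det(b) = 0.03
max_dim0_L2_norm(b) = 0.18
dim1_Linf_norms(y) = [0.08, 0.1]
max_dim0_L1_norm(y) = 0.18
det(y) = -0.00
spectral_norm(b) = 0.18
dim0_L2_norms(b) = [0.18, 0.17]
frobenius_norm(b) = 0.25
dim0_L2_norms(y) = [0.13, 0.1]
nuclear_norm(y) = 0.18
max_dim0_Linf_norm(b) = 0.13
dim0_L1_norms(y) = [0.18, 0.14]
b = y + v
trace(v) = -0.11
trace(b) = -0.25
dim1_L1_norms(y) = [0.16, 0.16]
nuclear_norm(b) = 0.35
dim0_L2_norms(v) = [0.05, 0.2]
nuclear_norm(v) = 0.25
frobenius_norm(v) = 0.21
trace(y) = -0.14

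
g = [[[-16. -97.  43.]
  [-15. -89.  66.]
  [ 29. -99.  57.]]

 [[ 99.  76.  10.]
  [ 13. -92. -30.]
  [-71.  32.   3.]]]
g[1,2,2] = 3.0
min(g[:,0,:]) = -97.0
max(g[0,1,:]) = 66.0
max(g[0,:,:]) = 66.0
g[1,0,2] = 10.0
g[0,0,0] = -16.0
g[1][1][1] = -92.0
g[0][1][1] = -89.0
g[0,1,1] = -89.0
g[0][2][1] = -99.0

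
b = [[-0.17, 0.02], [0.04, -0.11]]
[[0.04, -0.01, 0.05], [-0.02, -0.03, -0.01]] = b @ [[-0.24,0.12,-0.28], [0.14,0.29,0.02]]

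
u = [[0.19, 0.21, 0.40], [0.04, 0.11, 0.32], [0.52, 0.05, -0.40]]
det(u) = 0.00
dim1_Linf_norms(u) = [0.4, 0.32, 0.52]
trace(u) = -0.10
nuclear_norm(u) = 1.26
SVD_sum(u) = [[-0.14, 0.03, 0.24], [-0.13, 0.03, 0.23], [0.29, -0.07, -0.51]] + [[0.33, 0.17, 0.16], [0.17, 0.09, 0.08], [0.23, 0.12, 0.11]] + [[-0.0, 0.01, -0.0], [0.0, -0.01, 0.00], [0.00, -0.0, 0.00]]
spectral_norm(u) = 0.71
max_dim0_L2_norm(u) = 0.65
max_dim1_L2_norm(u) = 0.66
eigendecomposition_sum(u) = [[-0.13,0.02,0.2], [-0.14,0.03,0.22], [0.33,-0.06,-0.52]] + [[0.32, 0.18, 0.2], [0.17, 0.1, 0.11], [0.19, 0.11, 0.12]] + [[-0.0, 0.00, 0.0], [0.01, -0.01, -0.00], [-0.00, 0.0, 0.0]]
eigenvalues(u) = [-0.62, 0.54, -0.01]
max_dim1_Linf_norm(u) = 0.52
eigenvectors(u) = [[-0.34, 0.78, 0.32],[-0.36, 0.42, -0.90],[0.87, 0.46, 0.31]]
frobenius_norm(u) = 0.89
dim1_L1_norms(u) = [0.8, 0.47, 0.97]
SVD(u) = [[0.39, -0.75, -0.53], [0.38, -0.39, 0.84], [-0.84, -0.53, 0.14]] @ diag([0.7091418118958732, 0.5349356760298815, 0.012716647808744427]) @ [[-0.49, 0.12, 0.87], [-0.81, -0.43, -0.4], [0.32, -0.9, 0.3]]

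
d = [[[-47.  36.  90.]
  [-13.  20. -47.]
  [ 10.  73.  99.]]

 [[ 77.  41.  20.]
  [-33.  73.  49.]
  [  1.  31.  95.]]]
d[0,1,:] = [-13.0, 20.0, -47.0]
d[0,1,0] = -13.0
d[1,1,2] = 49.0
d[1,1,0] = -33.0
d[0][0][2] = 90.0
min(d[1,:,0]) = -33.0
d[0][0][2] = 90.0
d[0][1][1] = 20.0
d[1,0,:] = [77.0, 41.0, 20.0]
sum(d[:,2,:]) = 309.0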